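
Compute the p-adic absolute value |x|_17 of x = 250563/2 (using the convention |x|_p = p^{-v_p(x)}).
|250563/2|_17 = 1/83521

Step 1 — compute v_17(x) by factoring powers of 17 out of the numerator and denominator: v_17(250563/2) = 4. Step 2 — apply |x|_p = p^{-v_p(x)} = 17^{-4} = 1/83521.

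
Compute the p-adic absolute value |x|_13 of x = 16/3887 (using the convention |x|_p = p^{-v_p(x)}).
|16/3887|_13 = 169

Step 1 — compute v_13(x) by factoring powers of 13 out of the numerator and denominator: v_13(16/3887) = -2. Step 2 — apply |x|_p = p^{-v_p(x)} = 13^{2} = 169.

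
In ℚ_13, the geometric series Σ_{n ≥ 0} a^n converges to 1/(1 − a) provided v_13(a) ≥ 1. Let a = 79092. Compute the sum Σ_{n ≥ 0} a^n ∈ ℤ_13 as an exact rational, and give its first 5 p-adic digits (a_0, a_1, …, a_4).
Σ a^n = 1/(1 − a) = -1/79091;  first 5 digits = (1, 0, 0, 10, 2)

v_13(a) = 3 ≥ 1, so the series converges in ℤ_13 to 1/(1 − a) = 1/(1 − 79092) = -1/79091. Expand this rational in ℤ_13: compute digits iteratively via d_i = x_i mod 13, x_{i+1} = (x_i − d_i)/13. The first 5 digits are (1, 0, 0, 10, 2).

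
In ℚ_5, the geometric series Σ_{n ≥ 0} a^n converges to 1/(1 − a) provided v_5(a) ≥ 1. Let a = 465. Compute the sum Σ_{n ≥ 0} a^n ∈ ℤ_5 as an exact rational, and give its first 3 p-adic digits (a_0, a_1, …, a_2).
Σ a^n = 1/(1 − a) = -1/464;  first 3 digits = (1, 3, 2)

v_5(a) = 1 ≥ 1, so the series converges in ℤ_5 to 1/(1 − a) = 1/(1 − 465) = -1/464. Expand this rational in ℤ_5: compute digits iteratively via d_i = x_i mod 5, x_{i+1} = (x_i − d_i)/5. The first 3 digits are (1, 3, 2).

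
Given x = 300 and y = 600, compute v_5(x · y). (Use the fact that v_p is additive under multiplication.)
v_5(180000) = 4

v_p(x) = 2 (factor: 300 = 5^2 · 12); v_p(y) = 2 (factor: 600 = 5^2 · 24). Additivity: v_p(xy) = v_p(x) + v_p(y) = 2 + 2 = 4. (Direct check: xy = 180000 = 5^4 · (288).)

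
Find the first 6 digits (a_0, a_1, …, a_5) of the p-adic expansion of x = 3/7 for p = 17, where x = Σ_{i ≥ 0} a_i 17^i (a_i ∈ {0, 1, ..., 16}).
(a_0, …, a_5) = (15, 4, 7, 2, 12, 9)

v_17(3/7) = 0 (numerator and denominator both coprime to 17), so x ∈ ℤ_17^×. Compute digits iteratively via a_i = x_i mod 17, x_{i+1} = (x_i − a_i)/17, with x_0 = x:
  x_0 = 3/7;  a_0 = 15;  x_1 = (x_0 − 15)/17 = -6/7
  x_1 = -6/7;  a_1 = 4;  x_2 = (x_1 − 4)/17 = -2/7
  x_2 = -2/7;  a_2 = 7;  x_3 = (x_2 − 7)/17 = -3/7
  x_3 = -3/7;  a_3 = 2;  x_4 = (x_3 − 2)/17 = -1/7
  x_4 = -1/7;  a_4 = 12;  x_5 = (x_4 − 12)/17 = -5/7
  x_5 = -5/7;  a_5 = 9;  x_6 = (x_5 − 9)/17 = -4/7
Digits: (15, 4, 7, 2, 12, 9).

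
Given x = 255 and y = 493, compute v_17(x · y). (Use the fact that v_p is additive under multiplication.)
v_17(125715) = 2

v_p(x) = 1 (factor: 255 = 17^1 · 15); v_p(y) = 1 (factor: 493 = 17^1 · 29). Additivity: v_p(xy) = v_p(x) + v_p(y) = 1 + 1 = 2. (Direct check: xy = 125715 = 17^2 · (435).)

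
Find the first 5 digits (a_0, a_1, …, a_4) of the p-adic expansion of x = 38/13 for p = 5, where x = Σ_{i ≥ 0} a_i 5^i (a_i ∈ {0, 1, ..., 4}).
(a_0, …, a_4) = (1, 0, 2, 0, 3)

v_5(38/13) = 0 (numerator and denominator both coprime to 5), so x ∈ ℤ_5^×. Compute digits iteratively via a_i = x_i mod 5, x_{i+1} = (x_i − a_i)/5, with x_0 = x:
  x_0 = 38/13;  a_0 = 1;  x_1 = (x_0 − 1)/5 = 5/13
  x_1 = 5/13;  a_1 = 0;  x_2 = (x_1 − 0)/5 = 1/13
  x_2 = 1/13;  a_2 = 2;  x_3 = (x_2 − 2)/5 = -5/13
  x_3 = -5/13;  a_3 = 0;  x_4 = (x_3 − 0)/5 = -1/13
  x_4 = -1/13;  a_4 = 3;  x_5 = (x_4 − 3)/5 = -8/13
Digits: (1, 0, 2, 0, 3).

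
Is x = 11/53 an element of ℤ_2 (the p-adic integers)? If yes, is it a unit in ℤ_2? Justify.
x ∈ ℤ_2^× (unit); v_2(x) = 0

ℤ_2 = {x ∈ ℚ_2 : v_2(x) ≥ 0} and ℤ_2^× = {x ∈ ℤ_2 : v_2(x) = 0}. Here v_2(11/53) = v_2(num) − v_2(den) = 0; compare against these criteria.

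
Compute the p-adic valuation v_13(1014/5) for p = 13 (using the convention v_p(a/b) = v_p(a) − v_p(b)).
v_13(1014/5) = 2

Factor powers of 13 from the numerator and denominator of the reduced fraction: 1014 = 13^2 · 6 and 5 = 13^0 · 5. Apply v_p(a/b) = v_p(a) − v_p(b): v_13(1014/5) = 2 − 0 = 2.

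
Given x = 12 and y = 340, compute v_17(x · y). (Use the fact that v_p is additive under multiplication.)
v_17(4080) = 1

v_p(x) = 0 (factor: 12 = 17^0 · 12); v_p(y) = 1 (factor: 340 = 17^1 · 20). Additivity: v_p(xy) = v_p(x) + v_p(y) = 0 + 1 = 1. (Direct check: xy = 4080 = 17^1 · (240).)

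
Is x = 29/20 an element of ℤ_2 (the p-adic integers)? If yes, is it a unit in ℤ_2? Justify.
x ∉ ℤ_2 (v_2(x) = -2 < 0)

ℤ_2 = {x ∈ ℚ_2 : v_2(x) ≥ 0} and ℤ_2^× = {x ∈ ℤ_2 : v_2(x) = 0}. Here v_2(29/20) = v_2(num) − v_2(den) = -2; compare against these criteria.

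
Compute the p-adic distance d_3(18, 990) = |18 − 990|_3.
d_3(18, 990) = 1/243

Step 1 — x − y = 18 − 990 = -972. Step 2 — v_3(-972) = 5 (factor: -972 = −(3^5 · 4); the sign does not affect v_p). Step 3 — |x − y|_3 = 3^{-5} = 1/243.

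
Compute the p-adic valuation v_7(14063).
v_7(14063) = 3

v_7(n) is the largest exponent k such that 7^k divides n. Factor out: 14063 = 7^3 · 41. (Sign doesn't affect v_p.) So v_7(14063) = 3.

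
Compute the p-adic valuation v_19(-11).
v_19(-11) = 0

v_19(n) is the largest exponent k such that 19^k divides n. Factor out: -11 = -19^0 · 11. (Sign doesn't affect v_p.) So v_19(-11) = 0.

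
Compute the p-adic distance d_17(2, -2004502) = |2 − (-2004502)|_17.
d_17(2, -2004502) = 1/83521

Step 1 — x − y = 2 − (-2004502) = 2004504. Step 2 — v_17(2004504) = 4 (factor: 2004504 = (17^4 · 24); the sign does not affect v_p). Step 3 — |x − y|_17 = 17^{-4} = 1/83521.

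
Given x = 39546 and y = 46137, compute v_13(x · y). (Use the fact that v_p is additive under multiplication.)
v_13(1824533802) = 6

v_p(x) = 3 (factor: 39546 = 13^3 · 18); v_p(y) = 3 (factor: 46137 = 13^3 · 21). Additivity: v_p(xy) = v_p(x) + v_p(y) = 3 + 3 = 6. (Direct check: xy = 1824533802 = 13^6 · (378).)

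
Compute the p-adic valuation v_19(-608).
v_19(-608) = 1

v_19(n) is the largest exponent k such that 19^k divides n. Factor out: -608 = -19^1 · 32. (Sign doesn't affect v_p.) So v_19(-608) = 1.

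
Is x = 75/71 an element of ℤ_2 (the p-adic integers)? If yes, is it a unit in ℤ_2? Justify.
x ∈ ℤ_2^× (unit); v_2(x) = 0

ℤ_2 = {x ∈ ℚ_2 : v_2(x) ≥ 0} and ℤ_2^× = {x ∈ ℤ_2 : v_2(x) = 0}. Here v_2(75/71) = v_2(num) − v_2(den) = 0; compare against these criteria.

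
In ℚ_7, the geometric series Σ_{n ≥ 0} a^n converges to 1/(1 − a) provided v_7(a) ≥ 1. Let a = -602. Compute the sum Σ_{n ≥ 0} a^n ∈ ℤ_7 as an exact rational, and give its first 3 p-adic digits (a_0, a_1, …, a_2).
Σ a^n = 1/(1 − a) = 1/603;  first 3 digits = (1, 5, 5)

v_7(a) = 1 ≥ 1, so the series converges in ℤ_7 to 1/(1 − a) = 1/(1 − (-602)) = 1/603. Expand this rational in ℤ_7: compute digits iteratively via d_i = x_i mod 7, x_{i+1} = (x_i − d_i)/7. The first 3 digits are (1, 5, 5).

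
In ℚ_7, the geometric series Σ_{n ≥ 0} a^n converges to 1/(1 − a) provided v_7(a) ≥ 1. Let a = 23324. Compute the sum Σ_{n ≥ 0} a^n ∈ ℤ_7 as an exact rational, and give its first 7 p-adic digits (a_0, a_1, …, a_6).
Σ a^n = 1/(1 − a) = -1/23323;  first 7 digits = (1, 0, 0, 5, 2, 1, 4)

v_7(a) = 3 ≥ 1, so the series converges in ℤ_7 to 1/(1 − a) = 1/(1 − 23324) = -1/23323. Expand this rational in ℤ_7: compute digits iteratively via d_i = x_i mod 7, x_{i+1} = (x_i − d_i)/7. The first 7 digits are (1, 0, 0, 5, 2, 1, 4).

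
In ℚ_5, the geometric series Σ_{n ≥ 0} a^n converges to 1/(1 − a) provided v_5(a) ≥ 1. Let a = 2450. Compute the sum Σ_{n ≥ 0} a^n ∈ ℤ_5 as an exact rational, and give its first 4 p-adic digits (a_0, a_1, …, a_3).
Σ a^n = 1/(1 − a) = -1/2449;  first 4 digits = (1, 0, 3, 4)

v_5(a) = 2 ≥ 1, so the series converges in ℤ_5 to 1/(1 − a) = 1/(1 − 2450) = -1/2449. Expand this rational in ℤ_5: compute digits iteratively via d_i = x_i mod 5, x_{i+1} = (x_i − d_i)/5. The first 4 digits are (1, 0, 3, 4).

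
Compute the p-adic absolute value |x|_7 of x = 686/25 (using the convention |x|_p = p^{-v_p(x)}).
|686/25|_7 = 1/343

Step 1 — compute v_7(x) by factoring powers of 7 out of the numerator and denominator: v_7(686/25) = 3. Step 2 — apply |x|_p = p^{-v_p(x)} = 7^{-3} = 1/343.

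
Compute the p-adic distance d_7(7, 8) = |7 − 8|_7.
d_7(7, 8) = 1

Step 1 — x − y = 7 − 8 = -1. Step 2 — v_7(-1) = 0 (factor: -1 = −(7^0 · 1); the sign does not affect v_p). Step 3 — |x − y|_7 = 7^{0} = 1.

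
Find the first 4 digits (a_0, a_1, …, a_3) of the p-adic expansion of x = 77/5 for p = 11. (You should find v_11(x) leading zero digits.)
(a_0, …, a_3) = (0, 8, 6, 6)

v_11(77/5) = 1, so a_0 = ... = a_0 = 0. Factor out: x = 11^1 · u with u = 7/5 a unit in ℤ_11. Expand u iteratively via a_{v+i} = u_i mod 11, u_{i+1} = (u_i − a_{v+i})/11:
  u_0 = 7/5;  a_1 = 8;  u_1 = (u_0 − 8)/11 = -3/5
  u_1 = -3/5;  a_2 = 6;  u_2 = (u_1 − 6)/11 = -3/5
  u_2 = -3/5;  a_3 = 6;  u_3 = (u_2 − 6)/11 = -3/5
Digits: (0, 8, 6, 6).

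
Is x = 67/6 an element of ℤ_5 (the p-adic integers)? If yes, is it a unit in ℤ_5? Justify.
x ∈ ℤ_5^× (unit); v_5(x) = 0

ℤ_5 = {x ∈ ℚ_5 : v_5(x) ≥ 0} and ℤ_5^× = {x ∈ ℤ_5 : v_5(x) = 0}. Here v_5(67/6) = v_5(num) − v_5(den) = 0; compare against these criteria.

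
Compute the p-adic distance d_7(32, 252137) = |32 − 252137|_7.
d_7(32, 252137) = 1/16807

Step 1 — x − y = 32 − 252137 = -252105. Step 2 — v_7(-252105) = 5 (factor: -252105 = −(7^5 · 15); the sign does not affect v_p). Step 3 — |x − y|_7 = 7^{-5} = 1/16807.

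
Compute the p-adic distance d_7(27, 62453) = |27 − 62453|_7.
d_7(27, 62453) = 1/2401

Step 1 — x − y = 27 − 62453 = -62426. Step 2 — v_7(-62426) = 4 (factor: -62426 = −(7^4 · 26); the sign does not affect v_p). Step 3 — |x − y|_7 = 7^{-4} = 1/2401.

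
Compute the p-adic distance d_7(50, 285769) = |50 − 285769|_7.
d_7(50, 285769) = 1/16807

Step 1 — x − y = 50 − 285769 = -285719. Step 2 — v_7(-285719) = 5 (factor: -285719 = −(7^5 · 17); the sign does not affect v_p). Step 3 — |x − y|_7 = 7^{-5} = 1/16807.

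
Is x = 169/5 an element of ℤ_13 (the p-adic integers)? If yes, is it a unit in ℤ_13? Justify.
x ∈ ℤ_13 but not a unit; v_13(x) = 2 > 0

ℤ_13 = {x ∈ ℚ_13 : v_13(x) ≥ 0} and ℤ_13^× = {x ∈ ℤ_13 : v_13(x) = 0}. Here v_13(169/5) = v_13(num) − v_13(den) = 2; compare against these criteria.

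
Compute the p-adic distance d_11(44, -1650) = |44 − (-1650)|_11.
d_11(44, -1650) = 1/121

Step 1 — x − y = 44 − (-1650) = 1694. Step 2 — v_11(1694) = 2 (factor: 1694 = (11^2 · 14); the sign does not affect v_p). Step 3 — |x − y|_11 = 11^{-2} = 1/121.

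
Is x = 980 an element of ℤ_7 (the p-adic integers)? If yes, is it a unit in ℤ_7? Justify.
x ∈ ℤ_7 but not a unit; v_7(x) = 2 > 0

ℤ_7 = {x ∈ ℚ_7 : v_7(x) ≥ 0} and ℤ_7^× = {x ∈ ℤ_7 : v_7(x) = 0}. Here v_7(980) = v_7(num) − v_7(den) = 2; compare against these criteria.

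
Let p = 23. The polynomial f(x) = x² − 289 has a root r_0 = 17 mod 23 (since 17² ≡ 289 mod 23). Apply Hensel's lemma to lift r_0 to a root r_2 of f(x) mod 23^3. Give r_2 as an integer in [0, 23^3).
r_2 = 17 (mod 12167)

Hensel's recurrence: r_{i+1} = r_i − f(r_i)·(f′(r_i))^{-1} mod 23^{i+2}, with f′(x) = 2x. Iterate:
  r_0 = 17 (mod 23)
  r_1 = 17 (mod 529)
  r_2 = 17 (mod 12167)
Final: r_2 = 17, and one checks f(r_2) ≡ 0 mod 23^3.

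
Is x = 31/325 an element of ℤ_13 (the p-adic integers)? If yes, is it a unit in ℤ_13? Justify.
x ∉ ℤ_13 (v_13(x) = -1 < 0)

ℤ_13 = {x ∈ ℚ_13 : v_13(x) ≥ 0} and ℤ_13^× = {x ∈ ℤ_13 : v_13(x) = 0}. Here v_13(31/325) = v_13(num) − v_13(den) = -1; compare against these criteria.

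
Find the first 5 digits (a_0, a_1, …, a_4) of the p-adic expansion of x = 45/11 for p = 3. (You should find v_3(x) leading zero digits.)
(a_0, …, a_4) = (0, 0, 1, 2, 2)

v_3(45/11) = 2, so a_0 = ... = a_1 = 0. Factor out: x = 3^2 · u with u = 5/11 a unit in ℤ_3. Expand u iteratively via a_{v+i} = u_i mod 3, u_{i+1} = (u_i − a_{v+i})/3:
  u_0 = 5/11;  a_2 = 1;  u_1 = (u_0 − 1)/3 = -2/11
  u_1 = -2/11;  a_3 = 2;  u_2 = (u_1 − 2)/3 = -8/11
  u_2 = -8/11;  a_4 = 2;  u_3 = (u_2 − 2)/3 = -10/11
Digits: (0, 0, 1, 2, 2).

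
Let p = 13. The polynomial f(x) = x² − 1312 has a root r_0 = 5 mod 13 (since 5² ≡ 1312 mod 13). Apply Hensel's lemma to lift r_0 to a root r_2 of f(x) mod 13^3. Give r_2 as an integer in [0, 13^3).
r_2 = 1942 (mod 2197)

Hensel's recurrence: r_{i+1} = r_i − f(r_i)·(f′(r_i))^{-1} mod 13^{i+2}, with f′(x) = 2x. Iterate:
  r_0 = 5 (mod 13)
  r_1 = 83 (mod 169)
  r_2 = 1942 (mod 2197)
Final: r_2 = 1942, and one checks f(r_2) ≡ 0 mod 13^3.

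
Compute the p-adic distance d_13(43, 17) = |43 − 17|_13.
d_13(43, 17) = 1/13

Step 1 — x − y = 43 − 17 = 26. Step 2 — v_13(26) = 1 (factor: 26 = (13^1 · 2); the sign does not affect v_p). Step 3 — |x − y|_13 = 13^{-1} = 1/13.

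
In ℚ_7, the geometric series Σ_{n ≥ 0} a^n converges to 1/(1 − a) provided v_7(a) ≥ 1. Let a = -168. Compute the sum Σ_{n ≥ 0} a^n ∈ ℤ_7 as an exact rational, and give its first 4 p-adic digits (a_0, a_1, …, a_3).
Σ a^n = 1/(1 − a) = 1/169;  first 4 digits = (1, 4, 5, 5)

v_7(a) = 1 ≥ 1, so the series converges in ℤ_7 to 1/(1 − a) = 1/(1 − (-168)) = 1/169. Expand this rational in ℤ_7: compute digits iteratively via d_i = x_i mod 7, x_{i+1} = (x_i − d_i)/7. The first 4 digits are (1, 4, 5, 5).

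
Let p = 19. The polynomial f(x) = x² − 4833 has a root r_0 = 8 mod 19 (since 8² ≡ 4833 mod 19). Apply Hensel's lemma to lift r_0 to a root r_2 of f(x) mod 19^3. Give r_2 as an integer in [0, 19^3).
r_2 = 6601 (mod 6859)

Hensel's recurrence: r_{i+1} = r_i − f(r_i)·(f′(r_i))^{-1} mod 19^{i+2}, with f′(x) = 2x. Iterate:
  r_0 = 8 (mod 19)
  r_1 = 103 (mod 361)
  r_2 = 6601 (mod 6859)
Final: r_2 = 6601, and one checks f(r_2) ≡ 0 mod 19^3.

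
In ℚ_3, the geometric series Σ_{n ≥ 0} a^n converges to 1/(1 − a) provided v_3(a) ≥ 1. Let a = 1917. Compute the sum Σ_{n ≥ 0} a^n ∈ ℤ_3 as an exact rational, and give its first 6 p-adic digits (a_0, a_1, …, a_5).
Σ a^n = 1/(1 − a) = -1/1916;  first 6 digits = (1, 0, 0, 2, 2, 1)

v_3(a) = 3 ≥ 1, so the series converges in ℤ_3 to 1/(1 − a) = 1/(1 − 1917) = -1/1916. Expand this rational in ℤ_3: compute digits iteratively via d_i = x_i mod 3, x_{i+1} = (x_i − d_i)/3. The first 6 digits are (1, 0, 0, 2, 2, 1).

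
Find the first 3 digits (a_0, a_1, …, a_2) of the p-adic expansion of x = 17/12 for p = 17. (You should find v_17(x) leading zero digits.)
(a_0, …, a_2) = (0, 10, 15)

v_17(17/12) = 1, so a_0 = ... = a_0 = 0. Factor out: x = 17^1 · u with u = 1/12 a unit in ℤ_17. Expand u iteratively via a_{v+i} = u_i mod 17, u_{i+1} = (u_i − a_{v+i})/17:
  u_0 = 1/12;  a_1 = 10;  u_1 = (u_0 − 10)/17 = -7/12
  u_1 = -7/12;  a_2 = 15;  u_2 = (u_1 − 15)/17 = -11/12
Digits: (0, 10, 15).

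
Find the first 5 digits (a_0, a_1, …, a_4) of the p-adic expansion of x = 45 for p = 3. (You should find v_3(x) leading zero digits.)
(a_0, …, a_4) = (0, 0, 2, 1, 0)

v_3(45) = 2, so a_0 = ... = a_1 = 0. Factor out: x = 3^2 · u with u = 5 a unit in ℤ_3. Expand u iteratively via a_{v+i} = u_i mod 3, u_{i+1} = (u_i − a_{v+i})/3:
  u_0 = 5;  a_2 = 2;  u_1 = (u_0 − 2)/3 = 1
  u_1 = 1;  a_3 = 1;  u_2 = (u_1 − 1)/3 = 0
  u_2 = 0;  a_4 = 0;  u_3 = (u_2 − 0)/3 = 0
Digits: (0, 0, 2, 1, 0).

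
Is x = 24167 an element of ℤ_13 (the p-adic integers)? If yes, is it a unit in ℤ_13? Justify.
x ∈ ℤ_13 but not a unit; v_13(x) = 3 > 0

ℤ_13 = {x ∈ ℚ_13 : v_13(x) ≥ 0} and ℤ_13^× = {x ∈ ℤ_13 : v_13(x) = 0}. Here v_13(24167) = v_13(num) − v_13(den) = 3; compare against these criteria.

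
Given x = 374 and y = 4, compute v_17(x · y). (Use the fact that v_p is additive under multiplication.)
v_17(1496) = 1

v_p(x) = 1 (factor: 374 = 17^1 · 22); v_p(y) = 0 (factor: 4 = 17^0 · 4). Additivity: v_p(xy) = v_p(x) + v_p(y) = 1 + 0 = 1. (Direct check: xy = 1496 = 17^1 · (88).)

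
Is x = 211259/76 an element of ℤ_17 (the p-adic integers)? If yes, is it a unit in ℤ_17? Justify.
x ∈ ℤ_17 but not a unit; v_17(x) = 3 > 0

ℤ_17 = {x ∈ ℚ_17 : v_17(x) ≥ 0} and ℤ_17^× = {x ∈ ℤ_17 : v_17(x) = 0}. Here v_17(211259/76) = v_17(num) − v_17(den) = 3; compare against these criteria.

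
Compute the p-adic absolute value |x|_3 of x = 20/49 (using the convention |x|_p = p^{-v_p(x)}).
|20/49|_3 = 1

Step 1 — compute v_3(x) by factoring powers of 3 out of the numerator and denominator: v_3(20/49) = 0. Step 2 — apply |x|_p = p^{-v_p(x)} = 3^{0} = 1.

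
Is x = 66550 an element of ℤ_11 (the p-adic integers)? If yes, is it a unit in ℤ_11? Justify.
x ∈ ℤ_11 but not a unit; v_11(x) = 3 > 0

ℤ_11 = {x ∈ ℚ_11 : v_11(x) ≥ 0} and ℤ_11^× = {x ∈ ℤ_11 : v_11(x) = 0}. Here v_11(66550) = v_11(num) − v_11(den) = 3; compare against these criteria.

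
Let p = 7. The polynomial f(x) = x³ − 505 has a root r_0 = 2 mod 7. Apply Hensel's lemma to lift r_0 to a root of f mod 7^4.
r_3 = 1052 (mod 2401)

Hensel: r_{i+1} = r_i − f(r_i)/f′(r_i) mod 7^{i+2}, where f′(x) = 3x². Iterate:
  r_0 = 2 (mod 7)
  r_1 = 23 (mod 49)
  r_2 = 23 (mod 343)
  r_3 = 1052 (mod 2401)
Final: r = 1052 with f(r) ≡ 0 mod 7^4.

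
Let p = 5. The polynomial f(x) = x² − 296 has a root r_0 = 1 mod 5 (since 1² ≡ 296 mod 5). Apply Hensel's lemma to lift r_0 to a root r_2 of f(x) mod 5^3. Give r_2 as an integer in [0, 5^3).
r_2 = 36 (mod 125)

Hensel's recurrence: r_{i+1} = r_i − f(r_i)·(f′(r_i))^{-1} mod 5^{i+2}, with f′(x) = 2x. Iterate:
  r_0 = 1 (mod 5)
  r_1 = 11 (mod 25)
  r_2 = 36 (mod 125)
Final: r_2 = 36, and one checks f(r_2) ≡ 0 mod 5^3.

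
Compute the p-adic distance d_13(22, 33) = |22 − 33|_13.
d_13(22, 33) = 1

Step 1 — x − y = 22 − 33 = -11. Step 2 — v_13(-11) = 0 (factor: -11 = −(13^0 · 11); the sign does not affect v_p). Step 3 — |x − y|_13 = 13^{0} = 1.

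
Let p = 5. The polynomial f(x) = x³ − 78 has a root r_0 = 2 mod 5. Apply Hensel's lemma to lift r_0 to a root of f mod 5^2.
r_1 = 12 (mod 25)

Hensel: r_{i+1} = r_i − f(r_i)/f′(r_i) mod 5^{i+2}, where f′(x) = 3x². Iterate:
  r_0 = 2 (mod 5)
  r_1 = 12 (mod 25)
Final: r = 12 with f(r) ≡ 0 mod 5^2.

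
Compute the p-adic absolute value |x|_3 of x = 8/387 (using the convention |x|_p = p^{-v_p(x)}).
|8/387|_3 = 9

Step 1 — compute v_3(x) by factoring powers of 3 out of the numerator and denominator: v_3(8/387) = -2. Step 2 — apply |x|_p = p^{-v_p(x)} = 3^{2} = 9.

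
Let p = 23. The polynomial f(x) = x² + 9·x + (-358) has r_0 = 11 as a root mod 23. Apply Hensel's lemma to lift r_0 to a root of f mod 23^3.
r_2 = 7831 (mod 12167)

Hensel: r_{i+1} = r_i − f(r_i)·(f′(r_i))^{-1} mod 23^{i+2}, f′(x) = 2x + 9. Iterate:
  r_0 = 11 (mod 23)
  r_1 = 425 (mod 529)
  r_2 = 7831 (mod 12167)
Final: r = 7831 satisfies f(r) ≡ 0 mod 23^3.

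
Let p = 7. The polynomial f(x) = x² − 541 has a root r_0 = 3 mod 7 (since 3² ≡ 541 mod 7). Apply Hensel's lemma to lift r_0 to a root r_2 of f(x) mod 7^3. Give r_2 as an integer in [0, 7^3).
r_2 = 255 (mod 343)

Hensel's recurrence: r_{i+1} = r_i − f(r_i)·(f′(r_i))^{-1} mod 7^{i+2}, with f′(x) = 2x. Iterate:
  r_0 = 3 (mod 7)
  r_1 = 10 (mod 49)
  r_2 = 255 (mod 343)
Final: r_2 = 255, and one checks f(r_2) ≡ 0 mod 7^3.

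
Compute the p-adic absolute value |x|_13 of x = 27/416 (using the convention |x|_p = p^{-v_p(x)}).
|27/416|_13 = 13

Step 1 — compute v_13(x) by factoring powers of 13 out of the numerator and denominator: v_13(27/416) = -1. Step 2 — apply |x|_p = p^{-v_p(x)} = 13^{1} = 13.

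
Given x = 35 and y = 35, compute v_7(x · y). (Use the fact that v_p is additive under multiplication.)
v_7(1225) = 2

v_p(x) = 1 (factor: 35 = 7^1 · 5); v_p(y) = 1 (factor: 35 = 7^1 · 5). Additivity: v_p(xy) = v_p(x) + v_p(y) = 1 + 1 = 2. (Direct check: xy = 1225 = 7^2 · (25).)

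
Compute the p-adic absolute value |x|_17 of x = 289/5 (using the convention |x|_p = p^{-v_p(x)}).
|289/5|_17 = 1/289

Step 1 — compute v_17(x) by factoring powers of 17 out of the numerator and denominator: v_17(289/5) = 2. Step 2 — apply |x|_p = p^{-v_p(x)} = 17^{-2} = 1/289.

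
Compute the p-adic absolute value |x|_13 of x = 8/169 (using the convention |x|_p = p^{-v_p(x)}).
|8/169|_13 = 169

Step 1 — compute v_13(x) by factoring powers of 13 out of the numerator and denominator: v_13(8/169) = -2. Step 2 — apply |x|_p = p^{-v_p(x)} = 13^{2} = 169.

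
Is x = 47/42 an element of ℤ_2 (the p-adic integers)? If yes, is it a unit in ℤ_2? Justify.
x ∉ ℤ_2 (v_2(x) = -1 < 0)

ℤ_2 = {x ∈ ℚ_2 : v_2(x) ≥ 0} and ℤ_2^× = {x ∈ ℤ_2 : v_2(x) = 0}. Here v_2(47/42) = v_2(num) − v_2(den) = -1; compare against these criteria.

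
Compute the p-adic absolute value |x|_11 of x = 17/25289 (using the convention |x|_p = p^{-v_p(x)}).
|17/25289|_11 = 1331

Step 1 — compute v_11(x) by factoring powers of 11 out of the numerator and denominator: v_11(17/25289) = -3. Step 2 — apply |x|_p = p^{-v_p(x)} = 11^{3} = 1331.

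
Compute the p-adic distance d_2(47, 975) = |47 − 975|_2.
d_2(47, 975) = 1/32

Step 1 — x − y = 47 − 975 = -928. Step 2 — v_2(-928) = 5 (factor: -928 = −(2^5 · 29); the sign does not affect v_p). Step 3 — |x − y|_2 = 2^{-5} = 1/32.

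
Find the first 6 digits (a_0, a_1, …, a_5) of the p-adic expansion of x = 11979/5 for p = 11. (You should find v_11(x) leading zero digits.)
(a_0, …, a_5) = (0, 0, 0, 4, 2, 2)

v_11(11979/5) = 3, so a_0 = ... = a_2 = 0. Factor out: x = 11^3 · u with u = 9/5 a unit in ℤ_11. Expand u iteratively via a_{v+i} = u_i mod 11, u_{i+1} = (u_i − a_{v+i})/11:
  u_0 = 9/5;  a_3 = 4;  u_1 = (u_0 − 4)/11 = -1/5
  u_1 = -1/5;  a_4 = 2;  u_2 = (u_1 − 2)/11 = -1/5
  u_2 = -1/5;  a_5 = 2;  u_3 = (u_2 − 2)/11 = -1/5
Digits: (0, 0, 0, 4, 2, 2).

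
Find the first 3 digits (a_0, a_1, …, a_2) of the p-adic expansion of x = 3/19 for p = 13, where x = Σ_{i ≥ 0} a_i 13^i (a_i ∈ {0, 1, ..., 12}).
(a_0, …, a_2) = (7, 7, 9)

v_13(3/19) = 0 (numerator and denominator both coprime to 13), so x ∈ ℤ_13^×. Compute digits iteratively via a_i = x_i mod 13, x_{i+1} = (x_i − a_i)/13, with x_0 = x:
  x_0 = 3/19;  a_0 = 7;  x_1 = (x_0 − 7)/13 = -10/19
  x_1 = -10/19;  a_1 = 7;  x_2 = (x_1 − 7)/13 = -11/19
  x_2 = -11/19;  a_2 = 9;  x_3 = (x_2 − 9)/13 = -14/19
Digits: (7, 7, 9).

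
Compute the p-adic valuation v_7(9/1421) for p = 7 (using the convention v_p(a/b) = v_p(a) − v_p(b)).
v_7(9/1421) = -2

Factor powers of 7 from the numerator and denominator of the reduced fraction: 9 = 7^0 · 9 and 1421 = 7^2 · 29. Apply v_p(a/b) = v_p(a) − v_p(b): v_7(9/1421) = 0 − 2 = -2.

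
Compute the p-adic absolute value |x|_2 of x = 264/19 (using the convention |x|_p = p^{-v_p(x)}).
|264/19|_2 = 1/8

Step 1 — compute v_2(x) by factoring powers of 2 out of the numerator and denominator: v_2(264/19) = 3. Step 2 — apply |x|_p = p^{-v_p(x)} = 2^{-3} = 1/8.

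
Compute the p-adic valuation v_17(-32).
v_17(-32) = 0

v_17(n) is the largest exponent k such that 17^k divides n. Factor out: -32 = -17^0 · 32. (Sign doesn't affect v_p.) So v_17(-32) = 0.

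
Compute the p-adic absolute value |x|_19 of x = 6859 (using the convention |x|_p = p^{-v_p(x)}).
|6859|_19 = 1/6859

Step 1 — compute v_19(x) by factoring powers of 19 out of the numerator and denominator: v_19(6859) = 3. Step 2 — apply |x|_p = p^{-v_p(x)} = 19^{-3} = 1/6859.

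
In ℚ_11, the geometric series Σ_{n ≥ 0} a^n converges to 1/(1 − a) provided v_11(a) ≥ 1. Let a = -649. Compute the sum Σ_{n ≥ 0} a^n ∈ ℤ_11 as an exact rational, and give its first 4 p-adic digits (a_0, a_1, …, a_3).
Σ a^n = 1/(1 − a) = 1/650;  first 4 digits = (1, 7, 10, 9)

v_11(a) = 1 ≥ 1, so the series converges in ℤ_11 to 1/(1 − a) = 1/(1 − (-649)) = 1/650. Expand this rational in ℤ_11: compute digits iteratively via d_i = x_i mod 11, x_{i+1} = (x_i − d_i)/11. The first 4 digits are (1, 7, 10, 9).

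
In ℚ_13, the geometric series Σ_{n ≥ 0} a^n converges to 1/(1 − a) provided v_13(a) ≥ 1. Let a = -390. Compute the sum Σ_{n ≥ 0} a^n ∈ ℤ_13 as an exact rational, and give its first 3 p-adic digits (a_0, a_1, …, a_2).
Σ a^n = 1/(1 − a) = 1/391;  first 3 digits = (1, 9, 0)

v_13(a) = 1 ≥ 1, so the series converges in ℤ_13 to 1/(1 − a) = 1/(1 − (-390)) = 1/391. Expand this rational in ℤ_13: compute digits iteratively via d_i = x_i mod 13, x_{i+1} = (x_i − d_i)/13. The first 3 digits are (1, 9, 0).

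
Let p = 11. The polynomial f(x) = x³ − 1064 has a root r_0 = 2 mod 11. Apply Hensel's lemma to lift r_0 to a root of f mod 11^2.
r_1 = 90 (mod 121)

Hensel: r_{i+1} = r_i − f(r_i)/f′(r_i) mod 11^{i+2}, where f′(x) = 3x². Iterate:
  r_0 = 2 (mod 11)
  r_1 = 90 (mod 121)
Final: r = 90 with f(r) ≡ 0 mod 11^2.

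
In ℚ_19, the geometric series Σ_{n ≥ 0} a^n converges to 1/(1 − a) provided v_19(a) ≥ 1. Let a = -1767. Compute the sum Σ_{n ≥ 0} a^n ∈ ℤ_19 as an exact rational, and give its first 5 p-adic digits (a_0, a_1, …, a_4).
Σ a^n = 1/(1 − a) = 1/1768;  first 5 digits = (1, 2, 18, 6, 18)

v_19(a) = 1 ≥ 1, so the series converges in ℤ_19 to 1/(1 − a) = 1/(1 − (-1767)) = 1/1768. Expand this rational in ℤ_19: compute digits iteratively via d_i = x_i mod 19, x_{i+1} = (x_i − d_i)/19. The first 5 digits are (1, 2, 18, 6, 18).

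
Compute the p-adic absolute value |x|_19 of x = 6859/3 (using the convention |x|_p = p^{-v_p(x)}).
|6859/3|_19 = 1/6859

Step 1 — compute v_19(x) by factoring powers of 19 out of the numerator and denominator: v_19(6859/3) = 3. Step 2 — apply |x|_p = p^{-v_p(x)} = 19^{-3} = 1/6859.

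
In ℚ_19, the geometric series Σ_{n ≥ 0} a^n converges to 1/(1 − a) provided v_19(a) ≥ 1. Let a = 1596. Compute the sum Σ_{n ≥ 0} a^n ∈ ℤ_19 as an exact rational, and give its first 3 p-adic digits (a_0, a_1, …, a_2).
Σ a^n = 1/(1 − a) = -1/1595;  first 3 digits = (1, 8, 11)

v_19(a) = 1 ≥ 1, so the series converges in ℤ_19 to 1/(1 − a) = 1/(1 − 1596) = -1/1595. Expand this rational in ℤ_19: compute digits iteratively via d_i = x_i mod 19, x_{i+1} = (x_i − d_i)/19. The first 3 digits are (1, 8, 11).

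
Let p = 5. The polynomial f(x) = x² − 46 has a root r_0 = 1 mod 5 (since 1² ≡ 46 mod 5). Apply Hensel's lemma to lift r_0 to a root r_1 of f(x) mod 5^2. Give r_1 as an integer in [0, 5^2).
r_1 = 11 (mod 25)

Hensel's recurrence: r_{i+1} = r_i − f(r_i)·(f′(r_i))^{-1} mod 5^{i+2}, with f′(x) = 2x. Iterate:
  r_0 = 1 (mod 5)
  r_1 = 11 (mod 25)
Final: r_1 = 11, and one checks f(r_1) ≡ 0 mod 5^2.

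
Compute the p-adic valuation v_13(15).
v_13(15) = 0

v_13(n) is the largest exponent k such that 13^k divides n. Factor out: 15 = 13^0 · 15. (Sign doesn't affect v_p.) So v_13(15) = 0.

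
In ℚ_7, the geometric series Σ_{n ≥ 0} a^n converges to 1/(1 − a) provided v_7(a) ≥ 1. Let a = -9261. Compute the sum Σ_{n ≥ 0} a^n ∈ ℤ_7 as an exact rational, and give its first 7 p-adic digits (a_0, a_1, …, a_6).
Σ a^n = 1/(1 − a) = 1/9262;  first 7 digits = (1, 0, 0, 1, 3, 6, 0)

v_7(a) = 3 ≥ 1, so the series converges in ℤ_7 to 1/(1 − a) = 1/(1 − (-9261)) = 1/9262. Expand this rational in ℤ_7: compute digits iteratively via d_i = x_i mod 7, x_{i+1} = (x_i − d_i)/7. The first 7 digits are (1, 0, 0, 1, 3, 6, 0).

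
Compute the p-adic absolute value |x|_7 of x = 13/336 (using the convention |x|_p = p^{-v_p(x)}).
|13/336|_7 = 7

Step 1 — compute v_7(x) by factoring powers of 7 out of the numerator and denominator: v_7(13/336) = -1. Step 2 — apply |x|_p = p^{-v_p(x)} = 7^{1} = 7.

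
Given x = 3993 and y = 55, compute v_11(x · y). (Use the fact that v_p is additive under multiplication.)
v_11(219615) = 4

v_p(x) = 3 (factor: 3993 = 11^3 · 3); v_p(y) = 1 (factor: 55 = 11^1 · 5). Additivity: v_p(xy) = v_p(x) + v_p(y) = 3 + 1 = 4. (Direct check: xy = 219615 = 11^4 · (15).)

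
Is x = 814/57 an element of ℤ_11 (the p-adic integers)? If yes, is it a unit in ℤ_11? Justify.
x ∈ ℤ_11 but not a unit; v_11(x) = 1 > 0

ℤ_11 = {x ∈ ℚ_11 : v_11(x) ≥ 0} and ℤ_11^× = {x ∈ ℤ_11 : v_11(x) = 0}. Here v_11(814/57) = v_11(num) − v_11(den) = 1; compare against these criteria.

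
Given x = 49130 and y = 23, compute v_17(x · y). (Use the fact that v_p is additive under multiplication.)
v_17(1129990) = 3

v_p(x) = 3 (factor: 49130 = 17^3 · 10); v_p(y) = 0 (factor: 23 = 17^0 · 23). Additivity: v_p(xy) = v_p(x) + v_p(y) = 3 + 0 = 3. (Direct check: xy = 1129990 = 17^3 · (230).)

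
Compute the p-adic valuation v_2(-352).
v_2(-352) = 5

v_2(n) is the largest exponent k such that 2^k divides n. Factor out: -352 = -2^5 · 11. (Sign doesn't affect v_p.) So v_2(-352) = 5.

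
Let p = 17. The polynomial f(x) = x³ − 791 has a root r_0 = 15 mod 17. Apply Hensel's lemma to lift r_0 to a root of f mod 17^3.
r_2 = 763 (mod 4913)

Hensel: r_{i+1} = r_i − f(r_i)/f′(r_i) mod 17^{i+2}, where f′(x) = 3x². Iterate:
  r_0 = 15 (mod 17)
  r_1 = 185 (mod 289)
  r_2 = 763 (mod 4913)
Final: r = 763 with f(r) ≡ 0 mod 17^3.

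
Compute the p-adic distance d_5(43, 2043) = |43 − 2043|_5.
d_5(43, 2043) = 1/125

Step 1 — x − y = 43 − 2043 = -2000. Step 2 — v_5(-2000) = 3 (factor: -2000 = −(5^3 · 16); the sign does not affect v_p). Step 3 — |x − y|_5 = 5^{-3} = 1/125.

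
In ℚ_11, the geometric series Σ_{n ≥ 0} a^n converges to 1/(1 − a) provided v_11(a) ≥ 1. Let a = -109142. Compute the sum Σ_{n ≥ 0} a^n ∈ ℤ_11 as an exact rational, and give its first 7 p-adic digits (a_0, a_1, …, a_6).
Σ a^n = 1/(1 − a) = 1/109143;  first 7 digits = (1, 0, 0, 6, 3, 10, 2)

v_11(a) = 3 ≥ 1, so the series converges in ℤ_11 to 1/(1 − a) = 1/(1 − (-109142)) = 1/109143. Expand this rational in ℤ_11: compute digits iteratively via d_i = x_i mod 11, x_{i+1} = (x_i − d_i)/11. The first 7 digits are (1, 0, 0, 6, 3, 10, 2).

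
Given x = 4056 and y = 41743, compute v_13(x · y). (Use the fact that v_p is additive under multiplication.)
v_13(169309608) = 5

v_p(x) = 2 (factor: 4056 = 13^2 · 24); v_p(y) = 3 (factor: 41743 = 13^3 · 19). Additivity: v_p(xy) = v_p(x) + v_p(y) = 2 + 3 = 5. (Direct check: xy = 169309608 = 13^5 · (456).)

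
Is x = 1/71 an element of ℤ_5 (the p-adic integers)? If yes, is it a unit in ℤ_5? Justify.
x ∈ ℤ_5^× (unit); v_5(x) = 0

ℤ_5 = {x ∈ ℚ_5 : v_5(x) ≥ 0} and ℤ_5^× = {x ∈ ℤ_5 : v_5(x) = 0}. Here v_5(1/71) = v_5(num) − v_5(den) = 0; compare against these criteria.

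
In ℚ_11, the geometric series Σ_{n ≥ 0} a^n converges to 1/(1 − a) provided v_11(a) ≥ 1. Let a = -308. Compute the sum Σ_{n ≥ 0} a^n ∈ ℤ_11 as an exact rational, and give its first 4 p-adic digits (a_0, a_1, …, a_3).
Σ a^n = 1/(1 − a) = 1/309;  first 4 digits = (1, 5, 0, 9)

v_11(a) = 1 ≥ 1, so the series converges in ℤ_11 to 1/(1 − a) = 1/(1 − (-308)) = 1/309. Expand this rational in ℤ_11: compute digits iteratively via d_i = x_i mod 11, x_{i+1} = (x_i − d_i)/11. The first 4 digits are (1, 5, 0, 9).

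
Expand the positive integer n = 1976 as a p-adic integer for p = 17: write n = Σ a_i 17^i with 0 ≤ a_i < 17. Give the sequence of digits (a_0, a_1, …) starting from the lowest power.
(a_0, a_1, …) = (4, 14, 6)

Repeated division by 17 gives the digits low-to-high: 1976 = 4 + 14·17^1 + 6·17^2. Digit sequence: (4, 14, 6).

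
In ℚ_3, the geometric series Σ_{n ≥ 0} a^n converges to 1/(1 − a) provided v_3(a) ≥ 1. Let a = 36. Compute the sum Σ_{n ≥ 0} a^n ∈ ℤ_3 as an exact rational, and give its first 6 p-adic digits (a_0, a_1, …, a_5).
Σ a^n = 1/(1 − a) = -1/35;  first 6 digits = (1, 0, 1, 1, 1, 2)

v_3(a) = 2 ≥ 1, so the series converges in ℤ_3 to 1/(1 − a) = 1/(1 − 36) = -1/35. Expand this rational in ℤ_3: compute digits iteratively via d_i = x_i mod 3, x_{i+1} = (x_i − d_i)/3. The first 6 digits are (1, 0, 1, 1, 1, 2).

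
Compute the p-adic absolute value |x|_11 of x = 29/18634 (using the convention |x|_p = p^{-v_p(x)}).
|29/18634|_11 = 1331

Step 1 — compute v_11(x) by factoring powers of 11 out of the numerator and denominator: v_11(29/18634) = -3. Step 2 — apply |x|_p = p^{-v_p(x)} = 11^{3} = 1331.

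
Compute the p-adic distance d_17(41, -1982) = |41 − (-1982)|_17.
d_17(41, -1982) = 1/289

Step 1 — x − y = 41 − (-1982) = 2023. Step 2 — v_17(2023) = 2 (factor: 2023 = (17^2 · 7); the sign does not affect v_p). Step 3 — |x − y|_17 = 17^{-2} = 1/289.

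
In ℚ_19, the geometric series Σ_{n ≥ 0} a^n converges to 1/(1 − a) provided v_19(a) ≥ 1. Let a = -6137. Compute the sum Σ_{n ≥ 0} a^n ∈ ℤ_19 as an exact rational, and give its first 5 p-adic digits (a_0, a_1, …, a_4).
Σ a^n = 1/(1 − a) = 1/6138;  first 5 digits = (1, 0, 2, 18, 3)

v_19(a) = 2 ≥ 1, so the series converges in ℤ_19 to 1/(1 − a) = 1/(1 − (-6137)) = 1/6138. Expand this rational in ℤ_19: compute digits iteratively via d_i = x_i mod 19, x_{i+1} = (x_i − d_i)/19. The first 5 digits are (1, 0, 2, 18, 3).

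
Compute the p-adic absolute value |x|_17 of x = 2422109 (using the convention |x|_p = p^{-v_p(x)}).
|2422109|_17 = 1/83521

Step 1 — compute v_17(x) by factoring powers of 17 out of the numerator and denominator: v_17(2422109) = 4. Step 2 — apply |x|_p = p^{-v_p(x)} = 17^{-4} = 1/83521.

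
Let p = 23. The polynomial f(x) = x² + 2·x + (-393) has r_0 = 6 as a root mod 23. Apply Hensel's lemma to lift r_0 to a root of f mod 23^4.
r_3 = 213331 (mod 279841)

Hensel: r_{i+1} = r_i − f(r_i)·(f′(r_i))^{-1} mod 23^{i+2}, f′(x) = 2x + 2. Iterate:
  r_0 = 6 (mod 23)
  r_1 = 144 (mod 529)
  r_2 = 6492 (mod 12167)
  r_3 = 213331 (mod 279841)
Final: r = 213331 satisfies f(r) ≡ 0 mod 23^4.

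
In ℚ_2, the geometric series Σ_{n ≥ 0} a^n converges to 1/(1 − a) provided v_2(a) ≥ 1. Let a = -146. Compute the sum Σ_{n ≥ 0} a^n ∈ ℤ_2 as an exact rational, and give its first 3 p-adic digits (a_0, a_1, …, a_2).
Σ a^n = 1/(1 − a) = 1/147;  first 3 digits = (1, 1, 0)

v_2(a) = 1 ≥ 1, so the series converges in ℤ_2 to 1/(1 − a) = 1/(1 − (-146)) = 1/147. Expand this rational in ℤ_2: compute digits iteratively via d_i = x_i mod 2, x_{i+1} = (x_i − d_i)/2. The first 3 digits are (1, 1, 0).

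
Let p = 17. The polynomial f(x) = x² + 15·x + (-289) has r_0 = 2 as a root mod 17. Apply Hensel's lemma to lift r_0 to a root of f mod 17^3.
r_2 = 2586 (mod 4913)

Hensel: r_{i+1} = r_i − f(r_i)·(f′(r_i))^{-1} mod 17^{i+2}, f′(x) = 2x + 15. Iterate:
  r_0 = 2 (mod 17)
  r_1 = 274 (mod 289)
  r_2 = 2586 (mod 4913)
Final: r = 2586 satisfies f(r) ≡ 0 mod 17^3.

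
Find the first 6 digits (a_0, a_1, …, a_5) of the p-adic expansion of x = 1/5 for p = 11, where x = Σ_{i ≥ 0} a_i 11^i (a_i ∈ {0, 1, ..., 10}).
(a_0, …, a_5) = (9, 8, 8, 8, 8, 8)

v_11(1/5) = 0 (numerator and denominator both coprime to 11), so x ∈ ℤ_11^×. Compute digits iteratively via a_i = x_i mod 11, x_{i+1} = (x_i − a_i)/11, with x_0 = x:
  x_0 = 1/5;  a_0 = 9;  x_1 = (x_0 − 9)/11 = -4/5
  x_1 = -4/5;  a_1 = 8;  x_2 = (x_1 − 8)/11 = -4/5
  x_2 = -4/5;  a_2 = 8;  x_3 = (x_2 − 8)/11 = -4/5
  x_3 = -4/5;  a_3 = 8;  x_4 = (x_3 − 8)/11 = -4/5
  x_4 = -4/5;  a_4 = 8;  x_5 = (x_4 − 8)/11 = -4/5
  x_5 = -4/5;  a_5 = 8;  x_6 = (x_5 − 8)/11 = -4/5
Digits: (9, 8, 8, 8, 8, 8).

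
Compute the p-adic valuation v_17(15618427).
v_17(15618427) = 5

v_17(n) is the largest exponent k such that 17^k divides n. Factor out: 15618427 = 17^5 · 11. (Sign doesn't affect v_p.) So v_17(15618427) = 5.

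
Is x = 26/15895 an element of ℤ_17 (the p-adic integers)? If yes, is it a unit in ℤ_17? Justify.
x ∉ ℤ_17 (v_17(x) = -2 < 0)

ℤ_17 = {x ∈ ℚ_17 : v_17(x) ≥ 0} and ℤ_17^× = {x ∈ ℤ_17 : v_17(x) = 0}. Here v_17(26/15895) = v_17(num) − v_17(den) = -2; compare against these criteria.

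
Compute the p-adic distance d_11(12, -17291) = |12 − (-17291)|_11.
d_11(12, -17291) = 1/1331

Step 1 — x − y = 12 − (-17291) = 17303. Step 2 — v_11(17303) = 3 (factor: 17303 = (11^3 · 13); the sign does not affect v_p). Step 3 — |x − y|_11 = 11^{-3} = 1/1331.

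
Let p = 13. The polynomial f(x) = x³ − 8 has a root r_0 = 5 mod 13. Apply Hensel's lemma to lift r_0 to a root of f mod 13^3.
r_2 = 2072 (mod 2197)

Hensel: r_{i+1} = r_i − f(r_i)/f′(r_i) mod 13^{i+2}, where f′(x) = 3x². Iterate:
  r_0 = 5 (mod 13)
  r_1 = 44 (mod 169)
  r_2 = 2072 (mod 2197)
Final: r = 2072 with f(r) ≡ 0 mod 13^3.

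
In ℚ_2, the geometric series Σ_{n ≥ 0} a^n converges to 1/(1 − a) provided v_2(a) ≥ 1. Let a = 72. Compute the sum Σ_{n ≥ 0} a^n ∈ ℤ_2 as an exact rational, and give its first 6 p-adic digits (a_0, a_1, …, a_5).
Σ a^n = 1/(1 − a) = -1/71;  first 6 digits = (1, 0, 0, 1, 0, 0)

v_2(a) = 3 ≥ 1, so the series converges in ℤ_2 to 1/(1 − a) = 1/(1 − 72) = -1/71. Expand this rational in ℤ_2: compute digits iteratively via d_i = x_i mod 2, x_{i+1} = (x_i − d_i)/2. The first 6 digits are (1, 0, 0, 1, 0, 0).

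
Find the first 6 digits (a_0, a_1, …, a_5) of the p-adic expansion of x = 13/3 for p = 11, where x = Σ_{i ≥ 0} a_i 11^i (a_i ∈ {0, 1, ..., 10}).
(a_0, …, a_5) = (8, 7, 3, 7, 3, 7)

v_11(13/3) = 0 (numerator and denominator both coprime to 11), so x ∈ ℤ_11^×. Compute digits iteratively via a_i = x_i mod 11, x_{i+1} = (x_i − a_i)/11, with x_0 = x:
  x_0 = 13/3;  a_0 = 8;  x_1 = (x_0 − 8)/11 = -1/3
  x_1 = -1/3;  a_1 = 7;  x_2 = (x_1 − 7)/11 = -2/3
  x_2 = -2/3;  a_2 = 3;  x_3 = (x_2 − 3)/11 = -1/3
  x_3 = -1/3;  a_3 = 7;  x_4 = (x_3 − 7)/11 = -2/3
  x_4 = -2/3;  a_4 = 3;  x_5 = (x_4 − 3)/11 = -1/3
  x_5 = -1/3;  a_5 = 7;  x_6 = (x_5 − 7)/11 = -2/3
Digits: (8, 7, 3, 7, 3, 7).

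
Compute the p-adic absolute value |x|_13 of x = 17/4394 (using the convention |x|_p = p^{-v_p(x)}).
|17/4394|_13 = 2197

Step 1 — compute v_13(x) by factoring powers of 13 out of the numerator and denominator: v_13(17/4394) = -3. Step 2 — apply |x|_p = p^{-v_p(x)} = 13^{3} = 2197.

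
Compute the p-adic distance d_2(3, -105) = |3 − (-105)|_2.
d_2(3, -105) = 1/4

Step 1 — x − y = 3 − (-105) = 108. Step 2 — v_2(108) = 2 (factor: 108 = (2^2 · 27); the sign does not affect v_p). Step 3 — |x − y|_2 = 2^{-2} = 1/4.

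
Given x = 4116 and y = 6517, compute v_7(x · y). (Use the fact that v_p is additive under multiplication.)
v_7(26823972) = 6

v_p(x) = 3 (factor: 4116 = 7^3 · 12); v_p(y) = 3 (factor: 6517 = 7^3 · 19). Additivity: v_p(xy) = v_p(x) + v_p(y) = 3 + 3 = 6. (Direct check: xy = 26823972 = 7^6 · (228).)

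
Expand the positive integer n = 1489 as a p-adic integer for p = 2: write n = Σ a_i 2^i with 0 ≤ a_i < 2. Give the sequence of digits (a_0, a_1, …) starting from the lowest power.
(a_0, a_1, …) = (1, 0, 0, 0, 1, 0, 1, 1, 1, 0, 1)

Repeated division by 2 gives the digits low-to-high: 1489 = 1 + 1·2^4 + 1·2^6 + 1·2^7 + 1·2^8 + 1·2^10. Digit sequence: (1, 0, 0, 0, 1, 0, 1, 1, 1, 0, 1).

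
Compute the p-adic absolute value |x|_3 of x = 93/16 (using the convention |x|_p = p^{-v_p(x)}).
|93/16|_3 = 1/3

Step 1 — compute v_3(x) by factoring powers of 3 out of the numerator and denominator: v_3(93/16) = 1. Step 2 — apply |x|_p = p^{-v_p(x)} = 3^{-1} = 1/3.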